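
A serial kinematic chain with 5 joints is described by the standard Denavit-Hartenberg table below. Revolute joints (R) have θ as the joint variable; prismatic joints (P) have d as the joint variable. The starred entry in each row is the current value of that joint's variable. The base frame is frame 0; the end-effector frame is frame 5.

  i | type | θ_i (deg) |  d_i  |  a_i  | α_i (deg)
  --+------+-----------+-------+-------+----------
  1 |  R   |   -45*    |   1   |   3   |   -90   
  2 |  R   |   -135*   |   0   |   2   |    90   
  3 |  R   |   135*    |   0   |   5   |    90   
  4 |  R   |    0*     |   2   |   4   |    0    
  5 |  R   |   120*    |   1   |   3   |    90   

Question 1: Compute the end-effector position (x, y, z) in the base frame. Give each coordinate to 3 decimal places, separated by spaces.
6.663 3.837 -1.673

after link 1: o_1 = (2.1213, -2.1213, 1.0000)
after link 2: o_2 = (1.1213, -1.1213, 2.4142)
after link 3: o_3 = (5.3891, -0.3891, -0.0858)
after link 4: o_4 = (9.0962, 1.9038, -1.0858)
after link 5: o_5 = (6.6633, 3.8367, -1.6729)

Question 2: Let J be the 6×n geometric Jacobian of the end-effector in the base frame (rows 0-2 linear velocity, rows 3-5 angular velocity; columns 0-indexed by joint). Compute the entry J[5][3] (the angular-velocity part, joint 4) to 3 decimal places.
axis z_3 = (0.1464,0.8536,0.5000); lever o_n−o_3 = (1.2742,4.2258,-1.5871)
cross product → J_v[:, 3] = (-3.4676,0.8695,-0.4687)
J_ω[:, 3] = z_3
entry J[5][3] = 0.5000

0.500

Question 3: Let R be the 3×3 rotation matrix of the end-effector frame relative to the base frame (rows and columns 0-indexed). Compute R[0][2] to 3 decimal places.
End-effector z-axis (col 2 of R) = (0.4892,0.3768,-0.7866)
R[0][2] = 0.4892

0.489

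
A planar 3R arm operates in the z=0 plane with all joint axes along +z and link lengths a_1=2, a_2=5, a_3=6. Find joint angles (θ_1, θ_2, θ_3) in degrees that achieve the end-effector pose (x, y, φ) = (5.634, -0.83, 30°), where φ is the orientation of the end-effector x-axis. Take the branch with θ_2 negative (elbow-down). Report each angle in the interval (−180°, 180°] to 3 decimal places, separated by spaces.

29.984 -134.989 135.005

wrist centre = target − a_3·(cos φ, sin φ) = (0.4378, -3.8300)
cos θ_2 = (14.8606−2²−5²)/(2·2·5) = -0.7070; θ_2 = -134.9889° (elbow-down)
β = atan2(-3.8300,0.4378) = -83.4782°; ψ = atan2(-3.5362,-1.5348) = -113.4626°
θ_1 = β − ψ = 29.9844°
θ_3 = φ − θ_1 − θ_2 = 135.0045° (wrapped to (-180°,180°])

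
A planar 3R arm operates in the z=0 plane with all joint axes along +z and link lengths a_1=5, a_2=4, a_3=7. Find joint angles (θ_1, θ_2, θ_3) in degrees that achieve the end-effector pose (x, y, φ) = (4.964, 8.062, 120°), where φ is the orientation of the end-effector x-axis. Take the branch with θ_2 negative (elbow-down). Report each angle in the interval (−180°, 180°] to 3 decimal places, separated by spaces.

wrist centre = target − a_3·(cos φ, sin φ) = (8.4640, 1.9998)
cos θ_2 = (75.6386−5²−4²)/(2·5·4) = 0.8660; θ_2 = -30.0070° (elbow-down)
β = atan2(1.9998,8.4640) = 13.2937°; ψ = atan2(-2.0004,8.4639) = -13.2978°
θ_1 = β − ψ = 26.5915°
θ_3 = φ − θ_1 − θ_2 = 123.4155° (wrapped to (-180°,180°])

26.591 -30.007 123.416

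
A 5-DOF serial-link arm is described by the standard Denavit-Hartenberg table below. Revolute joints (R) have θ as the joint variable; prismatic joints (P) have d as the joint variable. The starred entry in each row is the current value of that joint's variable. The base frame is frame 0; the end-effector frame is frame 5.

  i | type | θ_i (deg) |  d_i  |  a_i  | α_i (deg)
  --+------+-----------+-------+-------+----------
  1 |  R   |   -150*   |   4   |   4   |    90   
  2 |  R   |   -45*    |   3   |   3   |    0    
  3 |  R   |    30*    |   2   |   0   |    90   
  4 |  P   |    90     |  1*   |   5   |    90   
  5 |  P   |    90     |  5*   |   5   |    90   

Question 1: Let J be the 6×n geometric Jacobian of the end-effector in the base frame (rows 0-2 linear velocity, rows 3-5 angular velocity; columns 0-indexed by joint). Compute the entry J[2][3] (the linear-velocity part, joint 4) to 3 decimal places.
prismatic axis z_3 = (0.2241,0.1294,-0.9659)
J_v[:, 3] = z_3; J_ω[:, 3] = (0,0,0)
entry J[2][3] = -0.9659

-0.966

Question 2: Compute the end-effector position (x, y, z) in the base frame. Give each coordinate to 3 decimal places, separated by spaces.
-13.139 3.961 -5.211

after link 1: o_1 = (-3.4641, -2.0000, 4.0000)
after link 2: o_2 = (-6.8012, -0.4626, 1.8787)
after link 3: o_3 = (-7.8012, 1.2695, 1.8787)
after link 4: o_4 = (-10.0771, 5.7290, 0.9128)
after link 5: o_5 = (-13.1389, 3.9612, -5.2110)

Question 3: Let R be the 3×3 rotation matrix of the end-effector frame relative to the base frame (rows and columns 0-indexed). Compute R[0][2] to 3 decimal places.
-0.500

End-effector z-axis (col 2 of R) = (-0.5000,0.8660,0.0000)
R[0][2] = -0.5000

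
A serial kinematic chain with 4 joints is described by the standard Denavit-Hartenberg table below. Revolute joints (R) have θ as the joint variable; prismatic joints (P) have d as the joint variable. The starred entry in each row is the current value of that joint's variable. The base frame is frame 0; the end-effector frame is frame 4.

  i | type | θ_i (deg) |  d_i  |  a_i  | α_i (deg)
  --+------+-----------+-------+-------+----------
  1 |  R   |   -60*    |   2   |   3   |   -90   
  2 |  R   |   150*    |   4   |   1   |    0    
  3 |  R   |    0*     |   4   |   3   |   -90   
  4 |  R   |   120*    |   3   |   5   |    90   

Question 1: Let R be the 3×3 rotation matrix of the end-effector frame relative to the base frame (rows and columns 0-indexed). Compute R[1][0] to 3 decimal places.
-0.808

End-effector x-axis (col 0 of R) = (-0.5335,-0.8080,0.2500)
R[1][0] = -0.8080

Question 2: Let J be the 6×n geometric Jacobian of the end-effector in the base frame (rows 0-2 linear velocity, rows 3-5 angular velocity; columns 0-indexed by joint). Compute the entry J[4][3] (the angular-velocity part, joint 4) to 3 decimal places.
axis z_3 = (-0.2500,0.4330,0.8660); lever o_n−o_3 = (-3.4175,-2.7410,3.8481)
cross product → J_v[:, 3] = (4.0401,-1.9976,2.1651)
J_ω[:, 3] = z_3
entry J[4][3] = 0.4330

0.433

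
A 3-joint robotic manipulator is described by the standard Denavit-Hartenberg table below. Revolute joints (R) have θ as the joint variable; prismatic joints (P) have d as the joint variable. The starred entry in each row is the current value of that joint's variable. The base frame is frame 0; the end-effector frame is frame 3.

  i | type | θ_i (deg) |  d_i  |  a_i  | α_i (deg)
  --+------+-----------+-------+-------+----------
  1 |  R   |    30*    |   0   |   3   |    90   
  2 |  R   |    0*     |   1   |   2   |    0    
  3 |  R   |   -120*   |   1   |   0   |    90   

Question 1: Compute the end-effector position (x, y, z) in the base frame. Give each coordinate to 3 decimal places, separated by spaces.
5.330 0.768 0.000

after link 1: o_1 = (2.5981, 1.5000, 0.0000)
after link 2: o_2 = (4.8301, 1.6340, 0.0000)
after link 3: o_3 = (5.3301, 0.7679, 0.0000)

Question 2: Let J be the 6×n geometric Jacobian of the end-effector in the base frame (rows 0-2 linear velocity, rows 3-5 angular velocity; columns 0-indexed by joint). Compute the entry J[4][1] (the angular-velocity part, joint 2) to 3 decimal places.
axis z_1 = (0.5000,-0.8660,0.0000); lever o_n−o_1 = (2.7321,-0.7321,0.0000)
cross product → J_v[:, 1] = (-0.0000,0.0000,2.0000)
J_ω[:, 1] = z_1
entry J[4][1] = -0.8660

-0.866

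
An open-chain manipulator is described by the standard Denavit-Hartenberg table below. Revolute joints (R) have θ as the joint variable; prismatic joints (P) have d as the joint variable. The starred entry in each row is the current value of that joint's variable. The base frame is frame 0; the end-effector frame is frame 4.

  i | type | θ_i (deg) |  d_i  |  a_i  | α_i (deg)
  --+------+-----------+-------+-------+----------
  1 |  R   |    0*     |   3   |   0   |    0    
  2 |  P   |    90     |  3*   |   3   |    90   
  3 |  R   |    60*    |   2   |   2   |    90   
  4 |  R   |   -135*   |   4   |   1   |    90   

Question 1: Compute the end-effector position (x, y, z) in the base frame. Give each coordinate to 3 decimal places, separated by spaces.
after link 1: o_1 = (0.0000, 0.0000, 3.0000)
after link 2: o_2 = (0.0000, 3.0000, 6.0000)
after link 3: o_3 = (2.0000, 4.0000, 7.7321)
after link 4: o_4 = (1.2929, 7.1105, 5.1197)

1.293 7.111 5.120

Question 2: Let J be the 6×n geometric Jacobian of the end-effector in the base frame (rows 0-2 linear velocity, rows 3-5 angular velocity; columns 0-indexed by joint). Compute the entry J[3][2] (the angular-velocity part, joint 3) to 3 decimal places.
axis z_2 = (1.0000,-0.0000,0.0000); lever o_n−o_2 = (1.2929,4.1105,-0.8803)
cross product → J_v[:, 2] = (-0.0000,0.8803,4.1105)
J_ω[:, 2] = z_2
entry J[3][2] = 1.0000

1.000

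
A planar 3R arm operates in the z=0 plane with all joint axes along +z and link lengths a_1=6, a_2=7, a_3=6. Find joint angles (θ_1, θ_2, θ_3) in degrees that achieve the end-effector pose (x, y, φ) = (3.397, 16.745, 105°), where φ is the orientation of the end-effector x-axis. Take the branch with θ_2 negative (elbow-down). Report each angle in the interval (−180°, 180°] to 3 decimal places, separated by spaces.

wrist centre = target − a_3·(cos φ, sin φ) = (4.9499, 10.9494)
cos θ_2 = (144.3920−6²−7²)/(2·6·7) = 0.7070; θ_2 = -45.0048° (elbow-down)
β = atan2(10.9494,4.9499) = 65.6737°; ψ = atan2(-4.9502,10.9493) = -24.3276°
θ_1 = β − ψ = 90.0013°
θ_3 = φ − θ_1 − θ_2 = 60.0035° (wrapped to (-180°,180°])

90.001 -45.005 60.004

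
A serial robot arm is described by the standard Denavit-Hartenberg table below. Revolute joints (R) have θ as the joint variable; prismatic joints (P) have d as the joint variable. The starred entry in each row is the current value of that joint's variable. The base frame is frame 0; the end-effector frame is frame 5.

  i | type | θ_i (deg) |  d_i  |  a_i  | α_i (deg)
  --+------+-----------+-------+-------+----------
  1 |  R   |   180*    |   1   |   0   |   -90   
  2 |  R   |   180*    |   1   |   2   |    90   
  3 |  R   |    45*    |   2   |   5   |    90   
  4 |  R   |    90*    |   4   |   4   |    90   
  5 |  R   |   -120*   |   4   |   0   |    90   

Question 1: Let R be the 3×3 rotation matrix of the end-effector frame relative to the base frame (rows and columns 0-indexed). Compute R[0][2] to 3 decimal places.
0.354

End-effector z-axis (col 2 of R) = (0.3536,0.3536,0.8660)
R[0][2] = 0.3536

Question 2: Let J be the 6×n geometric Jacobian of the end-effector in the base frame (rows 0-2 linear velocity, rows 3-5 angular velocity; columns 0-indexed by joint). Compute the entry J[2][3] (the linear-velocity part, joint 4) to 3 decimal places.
axis z_3 = (0.7071,0.7071,-0.0000); lever o_n−o_3 = (5.6569,-0.0000,-4.0000)
cross product → J_v[:, 3] = (-2.8284,2.8284,-4.0000)
J_ω[:, 3] = z_3
entry J[2][3] = -4.0000

-4.000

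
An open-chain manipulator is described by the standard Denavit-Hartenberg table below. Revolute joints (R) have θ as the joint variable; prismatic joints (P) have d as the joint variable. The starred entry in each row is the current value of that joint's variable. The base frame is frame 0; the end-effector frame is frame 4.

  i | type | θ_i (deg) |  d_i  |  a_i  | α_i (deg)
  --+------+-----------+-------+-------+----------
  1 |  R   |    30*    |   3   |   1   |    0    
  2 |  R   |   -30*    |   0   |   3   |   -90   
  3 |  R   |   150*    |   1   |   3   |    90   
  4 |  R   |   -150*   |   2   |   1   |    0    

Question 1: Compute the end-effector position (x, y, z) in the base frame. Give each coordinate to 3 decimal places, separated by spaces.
3.018 1.000 0.201

after link 1: o_1 = (0.8660, 0.5000, 3.0000)
after link 2: o_2 = (3.8660, 0.5000, 3.0000)
after link 3: o_3 = (1.2679, 1.5000, 1.5000)
after link 4: o_4 = (3.0179, 1.0000, 0.2010)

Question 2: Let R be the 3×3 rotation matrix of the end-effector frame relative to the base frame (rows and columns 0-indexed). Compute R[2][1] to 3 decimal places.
End-effector y-axis (col 1 of R) = (-0.4330,-0.8660,-0.2500)
R[2][1] = -0.2500

-0.250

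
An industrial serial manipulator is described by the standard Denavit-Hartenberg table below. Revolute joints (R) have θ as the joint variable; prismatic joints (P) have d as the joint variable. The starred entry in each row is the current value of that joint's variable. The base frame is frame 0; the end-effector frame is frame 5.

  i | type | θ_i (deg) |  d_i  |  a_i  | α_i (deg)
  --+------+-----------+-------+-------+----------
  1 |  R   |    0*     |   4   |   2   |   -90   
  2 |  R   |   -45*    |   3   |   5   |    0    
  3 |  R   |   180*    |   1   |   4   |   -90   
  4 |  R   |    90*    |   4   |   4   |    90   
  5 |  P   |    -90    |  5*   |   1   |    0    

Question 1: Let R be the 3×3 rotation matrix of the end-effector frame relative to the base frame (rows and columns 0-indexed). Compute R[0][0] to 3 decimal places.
End-effector x-axis (col 0 of R) = (0.7071,-0.0000,-0.7071)
R[0][0] = 0.7071

0.707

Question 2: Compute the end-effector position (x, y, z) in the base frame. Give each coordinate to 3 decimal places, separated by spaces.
after link 1: o_1 = (2.0000, 0.0000, 4.0000)
after link 2: o_2 = (5.5355, 3.0000, 7.5355)
after link 3: o_3 = (2.7071, 4.0000, 4.7071)
after link 4: o_4 = (-0.1213, 0.0000, 7.5355)
after link 5: o_5 = (-2.9497, 0.0000, 3.2929)

-2.950 0.000 3.293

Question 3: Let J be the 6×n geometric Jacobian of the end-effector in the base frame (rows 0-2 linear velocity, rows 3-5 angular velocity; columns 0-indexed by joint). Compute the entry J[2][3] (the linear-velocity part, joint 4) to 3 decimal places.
2.828

axis z_3 = (-0.7071,0.0000,0.7071); lever o_n−o_3 = (-5.6569,-4.0000,-1.4142)
cross product → J_v[:, 3] = (2.8284,-5.0000,2.8284)
J_ω[:, 3] = z_3
entry J[2][3] = 2.8284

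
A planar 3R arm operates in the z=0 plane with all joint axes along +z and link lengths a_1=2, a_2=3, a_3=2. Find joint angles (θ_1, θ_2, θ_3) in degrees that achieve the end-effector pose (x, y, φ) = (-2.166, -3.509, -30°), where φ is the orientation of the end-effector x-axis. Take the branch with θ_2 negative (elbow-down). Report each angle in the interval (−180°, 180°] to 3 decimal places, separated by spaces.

-120.016 -44.969 134.985

wrist centre = target − a_3·(cos φ, sin φ) = (-3.8981, -2.5090)
cos θ_2 = (21.4899−2²−3²)/(2·2·3) = 0.7075; θ_2 = -44.9689° (elbow-down)
β = atan2(-2.5090,-3.8981) = -147.2324°; ψ = atan2(-2.1202,4.1225) = -27.2166°
θ_1 = β − ψ = -120.0159°
θ_3 = φ − θ_1 − θ_2 = 134.9848° (wrapped to (-180°,180°])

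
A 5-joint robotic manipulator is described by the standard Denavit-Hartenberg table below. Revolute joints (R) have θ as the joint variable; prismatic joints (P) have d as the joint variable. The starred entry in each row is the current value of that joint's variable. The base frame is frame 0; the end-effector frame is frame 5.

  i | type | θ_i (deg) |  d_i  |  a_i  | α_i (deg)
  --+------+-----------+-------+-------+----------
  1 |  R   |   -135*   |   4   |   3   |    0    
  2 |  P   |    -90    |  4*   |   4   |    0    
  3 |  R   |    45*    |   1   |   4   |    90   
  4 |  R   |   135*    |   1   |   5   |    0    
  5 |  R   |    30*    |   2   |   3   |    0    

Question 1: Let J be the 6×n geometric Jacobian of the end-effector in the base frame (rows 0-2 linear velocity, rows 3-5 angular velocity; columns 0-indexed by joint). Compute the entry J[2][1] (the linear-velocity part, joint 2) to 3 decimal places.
prismatic axis z_1 = (0.0000,0.0000,1.0000)
J_v[:, 1] = z_1; J_ω[:, 1] = (0,0,0)
entry J[2][1] = 1.0000

1.000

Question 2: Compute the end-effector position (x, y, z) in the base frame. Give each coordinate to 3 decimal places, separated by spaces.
after link 1: o_1 = (-2.1213, -2.1213, 4.0000)
after link 2: o_2 = (-4.9497, 0.7071, 8.0000)
after link 3: o_3 = (-8.9497, 0.7071, 9.0000)
after link 4: o_4 = (-5.4142, 1.7071, 12.5355)
after link 5: o_5 = (-2.5164, 3.7071, 13.3120)

-2.516 3.707 13.312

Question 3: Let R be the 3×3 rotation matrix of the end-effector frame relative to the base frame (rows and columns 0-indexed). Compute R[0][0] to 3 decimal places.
End-effector x-axis (col 0 of R) = (0.9659,-0.0000,0.2588)
R[0][0] = 0.9659

0.966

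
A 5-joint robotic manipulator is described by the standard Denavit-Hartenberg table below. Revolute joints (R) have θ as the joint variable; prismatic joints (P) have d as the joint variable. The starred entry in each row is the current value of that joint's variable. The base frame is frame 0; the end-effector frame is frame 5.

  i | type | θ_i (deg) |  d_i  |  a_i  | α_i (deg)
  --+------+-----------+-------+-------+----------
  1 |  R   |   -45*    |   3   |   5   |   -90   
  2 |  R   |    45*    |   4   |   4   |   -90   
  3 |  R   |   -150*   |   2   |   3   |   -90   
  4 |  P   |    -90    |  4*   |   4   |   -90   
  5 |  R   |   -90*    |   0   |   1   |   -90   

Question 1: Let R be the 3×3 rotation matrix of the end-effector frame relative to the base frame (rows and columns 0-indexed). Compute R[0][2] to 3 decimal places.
End-effector z-axis (col 2 of R) = (-0.5000,0.5000,-0.7071)
R[0][2] = -0.5000

-0.500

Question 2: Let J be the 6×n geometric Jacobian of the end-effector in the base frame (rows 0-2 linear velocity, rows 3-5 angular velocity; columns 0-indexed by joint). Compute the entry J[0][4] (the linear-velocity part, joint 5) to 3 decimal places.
-0.500

axis z_4 = (-0.0795,0.7866,0.6124); lever o_n−o_4 = (0.8624,0.3624,-0.3536)
cross product → J_v[:, 4] = (-0.5000,0.5000,-0.7071)
J_ω[:, 4] = z_4
entry J[0][4] = -0.5000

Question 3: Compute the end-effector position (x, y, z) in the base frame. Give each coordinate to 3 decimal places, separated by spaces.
9.437 4.464 -4.002

after link 1: o_1 = (3.5355, -3.5355, 3.0000)
after link 2: o_2 = (8.3640, -2.7071, 0.1716)
after link 3: o_3 = (7.1256, 0.6526, 0.5945)
after link 4: o_4 = (8.5751, 4.1021, -3.6482)
after link 5: o_5 = (9.4374, 4.4645, -4.0017)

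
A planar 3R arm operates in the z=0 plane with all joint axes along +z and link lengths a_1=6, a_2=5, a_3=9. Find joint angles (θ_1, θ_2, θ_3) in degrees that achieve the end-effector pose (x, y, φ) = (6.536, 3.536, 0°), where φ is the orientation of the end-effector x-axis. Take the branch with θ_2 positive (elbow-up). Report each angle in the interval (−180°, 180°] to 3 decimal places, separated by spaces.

wrist centre = target − a_3·(cos φ, sin φ) = (-2.4640, 3.5360)
cos θ_2 = (18.5746−6²−5²)/(2·6·5) = -0.7071; θ_2 = 134.9987° (elbow-up)
β = atan2(3.5360,-2.4640) = 124.8700°; ψ = atan2(3.5356,2.4645) = 55.1211°
θ_1 = β − ψ = 69.7490°
θ_3 = φ − θ_1 − θ_2 = 155.2524° (wrapped to (-180°,180°])

69.749 134.999 155.252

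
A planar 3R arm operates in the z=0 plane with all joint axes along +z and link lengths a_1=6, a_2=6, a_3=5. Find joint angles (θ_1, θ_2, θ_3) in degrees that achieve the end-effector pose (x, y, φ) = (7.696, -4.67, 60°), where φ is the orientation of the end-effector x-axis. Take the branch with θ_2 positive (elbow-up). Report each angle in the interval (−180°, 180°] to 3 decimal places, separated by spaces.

-90.001 59.999 90.001

wrist centre = target − a_3·(cos φ, sin φ) = (5.1960, -9.0001)
cos θ_2 = (108.0007−6²−6²)/(2·6·6) = 0.5000; θ_2 = 59.9994° (elbow-up)
β = atan2(-9.0001,5.1960) = -60.0011°; ψ = atan2(5.1961,9.0001) = 29.9997°
θ_1 = β − ψ = -90.0008°
θ_3 = φ − θ_1 − θ_2 = 90.0014° (wrapped to (-180°,180°])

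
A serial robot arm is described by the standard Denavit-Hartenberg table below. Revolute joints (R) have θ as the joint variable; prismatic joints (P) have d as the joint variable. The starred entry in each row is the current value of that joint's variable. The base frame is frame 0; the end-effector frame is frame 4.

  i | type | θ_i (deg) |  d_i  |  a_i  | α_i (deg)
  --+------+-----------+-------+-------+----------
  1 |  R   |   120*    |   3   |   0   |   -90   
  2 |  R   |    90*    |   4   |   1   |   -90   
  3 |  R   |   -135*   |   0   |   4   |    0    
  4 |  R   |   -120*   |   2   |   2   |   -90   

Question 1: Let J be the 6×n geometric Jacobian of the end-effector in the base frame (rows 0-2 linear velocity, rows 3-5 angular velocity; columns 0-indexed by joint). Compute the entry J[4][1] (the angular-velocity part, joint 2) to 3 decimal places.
axis z_1 = (-0.8660,-0.5000,0.0000); lever o_n−o_1 = (-3.2406,-4.1803,2.3461)
cross product → J_v[:, 1] = (-1.1730,2.0318,2.0000)
J_ω[:, 1] = z_1
entry J[4][1] = -0.5000

-0.500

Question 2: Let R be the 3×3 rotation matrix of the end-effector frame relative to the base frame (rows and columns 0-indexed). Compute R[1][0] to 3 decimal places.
End-effector x-axis (col 0 of R) = (0.8365,0.4830,0.2588)
R[1][0] = 0.4830

0.483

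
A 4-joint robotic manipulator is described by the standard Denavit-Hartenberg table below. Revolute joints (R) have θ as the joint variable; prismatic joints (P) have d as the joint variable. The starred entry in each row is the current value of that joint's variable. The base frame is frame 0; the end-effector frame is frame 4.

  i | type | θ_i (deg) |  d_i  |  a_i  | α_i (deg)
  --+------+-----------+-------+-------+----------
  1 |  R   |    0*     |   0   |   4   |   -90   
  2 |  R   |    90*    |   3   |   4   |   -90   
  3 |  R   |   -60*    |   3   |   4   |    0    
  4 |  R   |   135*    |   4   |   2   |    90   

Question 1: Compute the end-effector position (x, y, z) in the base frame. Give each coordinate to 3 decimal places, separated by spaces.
-3.000 4.532 -6.518

after link 1: o_1 = (4.0000, 0.0000, 0.0000)
after link 2: o_2 = (4.0000, 3.0000, -4.0000)
after link 3: o_3 = (1.0000, 6.4641, -6.0000)
after link 4: o_4 = (-3.0000, 4.5322, -6.5176)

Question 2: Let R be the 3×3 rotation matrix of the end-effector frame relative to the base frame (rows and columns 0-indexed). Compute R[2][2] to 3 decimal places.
-0.966

End-effector z-axis (col 2 of R) = (0.0000,0.2588,-0.9659)
R[2][2] = -0.9659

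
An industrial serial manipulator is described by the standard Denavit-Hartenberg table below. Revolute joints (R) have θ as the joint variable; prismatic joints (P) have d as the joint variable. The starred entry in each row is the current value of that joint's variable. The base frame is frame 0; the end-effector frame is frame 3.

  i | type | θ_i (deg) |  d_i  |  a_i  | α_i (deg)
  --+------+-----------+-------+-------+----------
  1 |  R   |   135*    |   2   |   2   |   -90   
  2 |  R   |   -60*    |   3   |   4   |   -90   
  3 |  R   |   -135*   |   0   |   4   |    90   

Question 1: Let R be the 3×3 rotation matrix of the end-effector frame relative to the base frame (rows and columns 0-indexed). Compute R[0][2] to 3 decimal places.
End-effector z-axis (col 2 of R) = (0.7500,0.2500,-0.6124)
R[0][2] = 0.7500

0.750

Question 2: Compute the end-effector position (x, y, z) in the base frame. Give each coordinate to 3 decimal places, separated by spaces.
after link 1: o_1 = (-1.4142, 1.4142, 2.0000)
after link 2: o_2 = (-4.9497, 0.7071, 5.4641)
after link 3: o_3 = (-5.9497, -2.2929, 3.0146)

-5.950 -2.293 3.015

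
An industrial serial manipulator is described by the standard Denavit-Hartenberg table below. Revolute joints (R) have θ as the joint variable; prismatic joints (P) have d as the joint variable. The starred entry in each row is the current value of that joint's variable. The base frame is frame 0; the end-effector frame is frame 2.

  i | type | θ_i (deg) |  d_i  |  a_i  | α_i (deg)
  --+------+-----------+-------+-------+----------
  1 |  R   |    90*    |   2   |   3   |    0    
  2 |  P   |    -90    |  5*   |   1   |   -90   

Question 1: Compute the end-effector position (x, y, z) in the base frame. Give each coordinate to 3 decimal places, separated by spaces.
after link 1: o_1 = (0.0000, 3.0000, 2.0000)
after link 2: o_2 = (1.0000, 3.0000, 7.0000)

1.000 3.000 7.000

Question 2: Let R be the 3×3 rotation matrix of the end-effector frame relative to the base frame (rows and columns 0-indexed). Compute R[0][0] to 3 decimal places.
1.000

End-effector x-axis (col 0 of R) = (1.0000,0.0000,0.0000)
R[0][0] = 1.0000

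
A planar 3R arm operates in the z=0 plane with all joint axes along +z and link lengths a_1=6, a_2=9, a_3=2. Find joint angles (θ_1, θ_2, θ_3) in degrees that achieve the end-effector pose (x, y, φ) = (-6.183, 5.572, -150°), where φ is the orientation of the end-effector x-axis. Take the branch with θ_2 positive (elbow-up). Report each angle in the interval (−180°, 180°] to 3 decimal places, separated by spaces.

wrist centre = target − a_3·(cos φ, sin φ) = (-4.4509, 6.5720)
cos θ_2 = (63.0021−6²−9²)/(2·6·9) = -0.5000; θ_2 = 119.9987° (elbow-up)
β = atan2(6.5720,-4.4509) = 124.1082°; ψ = atan2(7.7943,1.5002) = 79.1055°
θ_1 = β − ψ = 45.0027°
θ_3 = φ − θ_1 − θ_2 = 44.9986° (wrapped to (-180°,180°])

45.003 119.999 44.999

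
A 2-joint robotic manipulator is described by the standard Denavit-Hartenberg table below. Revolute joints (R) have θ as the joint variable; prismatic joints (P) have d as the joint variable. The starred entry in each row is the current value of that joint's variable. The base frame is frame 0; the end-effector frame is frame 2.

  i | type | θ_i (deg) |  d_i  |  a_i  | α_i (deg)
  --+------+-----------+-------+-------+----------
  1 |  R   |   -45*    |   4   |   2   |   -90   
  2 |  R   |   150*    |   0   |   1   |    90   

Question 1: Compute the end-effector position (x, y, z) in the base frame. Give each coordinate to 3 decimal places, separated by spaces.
after link 1: o_1 = (1.4142, -1.4142, 4.0000)
after link 2: o_2 = (0.8018, -0.8018, 3.5000)

0.802 -0.802 3.500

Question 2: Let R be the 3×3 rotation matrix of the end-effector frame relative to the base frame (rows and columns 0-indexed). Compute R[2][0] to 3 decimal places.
End-effector x-axis (col 0 of R) = (-0.6124,0.6124,-0.5000)
R[2][0] = -0.5000

-0.500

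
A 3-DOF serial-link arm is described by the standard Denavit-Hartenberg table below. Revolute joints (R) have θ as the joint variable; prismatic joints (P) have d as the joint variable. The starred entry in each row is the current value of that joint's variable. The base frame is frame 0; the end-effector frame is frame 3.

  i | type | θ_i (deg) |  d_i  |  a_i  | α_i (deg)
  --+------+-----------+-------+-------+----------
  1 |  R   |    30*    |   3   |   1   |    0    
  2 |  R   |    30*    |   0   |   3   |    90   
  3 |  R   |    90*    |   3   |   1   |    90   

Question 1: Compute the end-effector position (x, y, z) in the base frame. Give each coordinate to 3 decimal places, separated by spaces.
4.964 1.598 4.000

after link 1: o_1 = (0.8660, 0.5000, 3.0000)
after link 2: o_2 = (2.3660, 3.0981, 3.0000)
after link 3: o_3 = (4.9641, 1.5981, 4.0000)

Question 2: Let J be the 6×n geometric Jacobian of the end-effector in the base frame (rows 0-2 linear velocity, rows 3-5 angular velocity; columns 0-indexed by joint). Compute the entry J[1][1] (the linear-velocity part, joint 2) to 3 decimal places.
4.098

axis z_1 = (0.0000,0.0000,1.0000); lever o_n−o_1 = (4.0981,1.0981,1.0000)
cross product → J_v[:, 1] = (-1.0981,4.0981,0.0000)
J_ω[:, 1] = z_1
entry J[1][1] = 4.0981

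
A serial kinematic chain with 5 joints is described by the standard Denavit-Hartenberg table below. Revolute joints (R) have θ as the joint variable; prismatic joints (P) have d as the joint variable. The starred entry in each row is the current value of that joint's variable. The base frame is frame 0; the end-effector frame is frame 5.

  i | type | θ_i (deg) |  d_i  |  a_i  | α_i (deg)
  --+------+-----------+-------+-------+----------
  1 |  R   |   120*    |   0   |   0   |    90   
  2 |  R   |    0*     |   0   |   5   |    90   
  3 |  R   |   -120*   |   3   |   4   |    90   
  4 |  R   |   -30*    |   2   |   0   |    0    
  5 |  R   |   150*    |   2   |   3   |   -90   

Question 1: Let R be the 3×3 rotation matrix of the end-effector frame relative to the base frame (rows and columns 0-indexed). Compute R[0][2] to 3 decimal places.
0.433

End-effector z-axis (col 2 of R) = (0.4330,0.7500,0.5000)
R[0][2] = 0.4330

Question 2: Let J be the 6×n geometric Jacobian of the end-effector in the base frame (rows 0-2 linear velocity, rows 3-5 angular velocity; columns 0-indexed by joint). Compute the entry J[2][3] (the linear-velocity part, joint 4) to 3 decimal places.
axis z_3 = (0.8660,-0.5000,-0.0000); lever o_n−o_3 = (4.2141,-0.7010,-2.5981)
cross product → J_v[:, 3] = (1.2990,2.2500,1.5000)
J_ω[:, 3] = z_3
entry J[2][3] = 1.5000

1.500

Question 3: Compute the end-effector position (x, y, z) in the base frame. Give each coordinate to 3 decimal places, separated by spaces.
-0.286 0.165 -5.598

after link 1: o_1 = (0.0000, 0.0000, 0.0000)
after link 2: o_2 = (-2.5000, 4.3301, 0.0000)
after link 3: o_3 = (-4.5000, 0.8660, -3.0000)
after link 4: o_4 = (-2.7679, -0.1340, -3.0000)
after link 5: o_5 = (-0.2859, 0.1651, -5.5981)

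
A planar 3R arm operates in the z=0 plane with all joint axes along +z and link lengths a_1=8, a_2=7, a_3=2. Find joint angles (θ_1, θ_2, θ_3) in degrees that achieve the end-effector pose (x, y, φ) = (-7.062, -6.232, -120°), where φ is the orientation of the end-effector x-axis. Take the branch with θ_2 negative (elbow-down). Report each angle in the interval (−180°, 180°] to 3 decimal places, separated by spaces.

-89.999 -120.002 90.000

wrist centre = target − a_3·(cos φ, sin φ) = (-6.0620, -4.4999)
cos θ_2 = (56.9974−8²−7²)/(2·8·7) = -0.5000; θ_2 = -120.0015° (elbow-down)
β = atan2(-4.4999,-6.0620) = -143.4127°; ψ = atan2(-6.0621,4.4998) = -53.4138°
θ_1 = β − ψ = -89.9989°
θ_3 = φ − θ_1 − θ_2 = 90.0005° (wrapped to (-180°,180°])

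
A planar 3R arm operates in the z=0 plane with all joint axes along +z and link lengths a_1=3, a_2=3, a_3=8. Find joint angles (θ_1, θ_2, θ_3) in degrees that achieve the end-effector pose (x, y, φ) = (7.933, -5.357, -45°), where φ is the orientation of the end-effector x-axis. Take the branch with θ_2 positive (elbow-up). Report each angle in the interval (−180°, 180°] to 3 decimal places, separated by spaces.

wrist centre = target − a_3·(cos φ, sin φ) = (2.2761, 0.2999)
cos θ_2 = (5.2708−3²−3²)/(2·3·3) = -0.7072; θ_2 = 135.0060° (elbow-up)
β = atan2(0.2999,2.2761) = 7.5048°; ψ = atan2(2.1211,0.8785) = 67.5030°
θ_1 = β − ψ = -59.9982°
θ_3 = φ − θ_1 − θ_2 = -120.0078° (wrapped to (-180°,180°])

-59.998 135.006 -120.008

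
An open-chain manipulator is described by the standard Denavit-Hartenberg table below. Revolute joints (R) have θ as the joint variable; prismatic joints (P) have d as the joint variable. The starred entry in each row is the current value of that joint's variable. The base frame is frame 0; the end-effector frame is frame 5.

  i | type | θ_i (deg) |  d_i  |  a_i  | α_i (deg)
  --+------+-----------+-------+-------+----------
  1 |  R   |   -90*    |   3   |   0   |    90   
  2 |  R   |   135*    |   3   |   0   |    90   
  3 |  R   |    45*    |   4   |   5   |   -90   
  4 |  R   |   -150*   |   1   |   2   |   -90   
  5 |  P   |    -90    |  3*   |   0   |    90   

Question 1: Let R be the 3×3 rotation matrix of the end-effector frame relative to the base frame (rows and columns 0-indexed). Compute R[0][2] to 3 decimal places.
-0.612

End-effector z-axis (col 2 of R) = (-0.6124,0.7866,0.0795)
R[0][2] = -0.6124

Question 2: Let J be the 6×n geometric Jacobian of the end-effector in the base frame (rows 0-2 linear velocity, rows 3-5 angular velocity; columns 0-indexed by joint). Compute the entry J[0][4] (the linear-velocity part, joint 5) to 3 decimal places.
prismatic axis z_4 = (-0.3536,-0.3624,0.8624)
J_v[:, 4] = z_4; J_ω[:, 4] = (0,0,0)
entry J[0][4] = -0.3536

-0.354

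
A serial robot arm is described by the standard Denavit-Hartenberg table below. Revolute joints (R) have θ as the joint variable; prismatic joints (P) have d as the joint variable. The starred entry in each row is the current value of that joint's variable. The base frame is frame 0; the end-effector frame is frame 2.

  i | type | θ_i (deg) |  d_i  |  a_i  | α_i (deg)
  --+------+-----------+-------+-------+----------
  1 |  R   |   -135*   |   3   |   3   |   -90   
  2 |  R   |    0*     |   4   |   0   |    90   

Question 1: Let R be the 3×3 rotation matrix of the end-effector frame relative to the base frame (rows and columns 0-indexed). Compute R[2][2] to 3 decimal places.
End-effector z-axis (col 2 of R) = (0.0000,0.0000,1.0000)
R[2][2] = 1.0000

1.000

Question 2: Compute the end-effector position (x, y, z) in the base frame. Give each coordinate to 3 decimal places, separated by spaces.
after link 1: o_1 = (-2.1213, -2.1213, 3.0000)
after link 2: o_2 = (0.7071, -4.9497, 3.0000)

0.707 -4.950 3.000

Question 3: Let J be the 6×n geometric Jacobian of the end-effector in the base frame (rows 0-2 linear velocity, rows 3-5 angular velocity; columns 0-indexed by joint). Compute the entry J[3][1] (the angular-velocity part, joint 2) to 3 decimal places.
axis z_1 = (0.7071,-0.7071,0.0000); lever o_n−o_1 = (2.8284,-2.8284,0.0000)
cross product → J_v[:, 1] = (-0.0000,-0.0000,0.0000)
J_ω[:, 1] = z_1
entry J[3][1] = 0.7071

0.707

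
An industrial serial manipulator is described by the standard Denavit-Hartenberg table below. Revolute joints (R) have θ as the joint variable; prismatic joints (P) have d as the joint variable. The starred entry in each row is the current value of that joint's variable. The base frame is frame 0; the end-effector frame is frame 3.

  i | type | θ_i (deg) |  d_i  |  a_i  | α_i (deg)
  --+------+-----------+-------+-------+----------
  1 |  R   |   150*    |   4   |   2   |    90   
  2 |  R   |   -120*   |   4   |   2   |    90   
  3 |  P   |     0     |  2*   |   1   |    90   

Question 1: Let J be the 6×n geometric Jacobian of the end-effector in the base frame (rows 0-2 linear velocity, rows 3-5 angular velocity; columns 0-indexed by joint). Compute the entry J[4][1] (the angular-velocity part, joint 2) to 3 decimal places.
0.866

axis z_1 = (0.5000,0.8660,0.0000); lever o_n−o_1 = (4.7990,1.8481,-1.5981)
cross product → J_v[:, 1] = (-1.3840,0.7990,-3.2321)
J_ω[:, 1] = z_1
entry J[4][1] = 0.8660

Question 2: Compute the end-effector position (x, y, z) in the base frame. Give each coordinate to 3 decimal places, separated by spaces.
3.067 2.848 2.402

after link 1: o_1 = (-1.7321, 1.0000, 4.0000)
after link 2: o_2 = (1.1340, 3.9641, 2.2679)
after link 3: o_3 = (3.0670, 2.8481, 2.4019)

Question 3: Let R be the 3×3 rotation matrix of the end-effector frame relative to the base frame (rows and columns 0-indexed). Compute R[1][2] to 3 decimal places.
End-effector z-axis (col 2 of R) = (-0.5000,-0.8660,-0.0000)
R[1][2] = -0.8660

-0.866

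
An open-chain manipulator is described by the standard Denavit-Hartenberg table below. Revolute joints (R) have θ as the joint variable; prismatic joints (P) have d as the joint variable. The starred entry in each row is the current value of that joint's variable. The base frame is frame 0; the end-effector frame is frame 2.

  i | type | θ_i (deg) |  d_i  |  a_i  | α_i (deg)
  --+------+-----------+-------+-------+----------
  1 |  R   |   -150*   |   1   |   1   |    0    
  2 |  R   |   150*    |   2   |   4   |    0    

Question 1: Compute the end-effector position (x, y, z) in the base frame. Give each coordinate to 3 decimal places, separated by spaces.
3.134 -0.500 3.000

after link 1: o_1 = (-0.8660, -0.5000, 1.0000)
after link 2: o_2 = (3.1340, -0.5000, 3.0000)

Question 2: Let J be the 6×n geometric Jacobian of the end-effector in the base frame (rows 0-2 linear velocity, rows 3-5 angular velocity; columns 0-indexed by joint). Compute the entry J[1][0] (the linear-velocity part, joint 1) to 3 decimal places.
axis z_0 = ẑ; lever o_n−o_0 = (3.1340,-0.5000,3.0000)
cross product → J_v[:, 0] = (0.5000,3.1340,-0.0000)
J_ω[:, 0] = z_0
entry J[1][0] = 3.1340

3.134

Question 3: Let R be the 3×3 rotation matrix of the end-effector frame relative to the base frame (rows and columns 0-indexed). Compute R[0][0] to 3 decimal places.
End-effector x-axis (col 0 of R) = (1.0000,0.0000,0.0000)
R[0][0] = 1.0000

1.000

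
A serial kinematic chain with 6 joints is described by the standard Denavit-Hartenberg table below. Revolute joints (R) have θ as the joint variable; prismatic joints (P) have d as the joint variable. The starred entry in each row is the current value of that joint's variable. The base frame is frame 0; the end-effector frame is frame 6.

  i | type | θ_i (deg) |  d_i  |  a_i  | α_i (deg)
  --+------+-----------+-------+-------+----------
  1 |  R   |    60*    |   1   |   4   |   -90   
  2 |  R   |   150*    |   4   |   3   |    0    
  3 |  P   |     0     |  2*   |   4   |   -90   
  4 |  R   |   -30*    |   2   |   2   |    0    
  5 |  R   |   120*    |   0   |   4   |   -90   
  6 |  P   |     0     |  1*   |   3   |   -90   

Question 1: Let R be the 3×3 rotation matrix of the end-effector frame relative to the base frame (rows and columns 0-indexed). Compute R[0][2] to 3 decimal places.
End-effector z-axis (col 2 of R) = (0.2500,0.4330,-0.8660)
R[0][2] = 0.2500

0.250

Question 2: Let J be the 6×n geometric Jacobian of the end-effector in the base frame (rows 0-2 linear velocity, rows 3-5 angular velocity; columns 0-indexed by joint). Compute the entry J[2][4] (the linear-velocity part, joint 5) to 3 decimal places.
axis z_4 = (-0.2500,-0.4330,0.8660); lever o_n−o_4 = (6.4952,-2.7500,0.5000)
cross product → J_v[:, 4] = (2.1651,5.7500,3.5000)
J_ω[:, 4] = z_4
entry J[2][4] = 3.5000

3.500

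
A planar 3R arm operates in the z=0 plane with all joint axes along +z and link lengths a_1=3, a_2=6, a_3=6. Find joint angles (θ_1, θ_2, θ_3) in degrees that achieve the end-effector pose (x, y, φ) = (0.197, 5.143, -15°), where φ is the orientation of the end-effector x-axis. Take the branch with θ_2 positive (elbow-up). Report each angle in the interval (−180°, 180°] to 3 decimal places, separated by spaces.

wrist centre = target − a_3·(cos φ, sin φ) = (-5.5986, 6.6959)
cos θ_2 = (76.1791−3²−6²)/(2·3·6) = 0.8661; θ_2 = 29.9931° (elbow-up)
β = atan2(6.6959,-5.5986) = 129.8995°; ψ = atan2(2.9994,8.1965) = 20.0992°
θ_1 = β − ψ = 109.8003°
θ_3 = φ − θ_1 − θ_2 = -154.7934° (wrapped to (-180°,180°])

109.800 29.993 -154.793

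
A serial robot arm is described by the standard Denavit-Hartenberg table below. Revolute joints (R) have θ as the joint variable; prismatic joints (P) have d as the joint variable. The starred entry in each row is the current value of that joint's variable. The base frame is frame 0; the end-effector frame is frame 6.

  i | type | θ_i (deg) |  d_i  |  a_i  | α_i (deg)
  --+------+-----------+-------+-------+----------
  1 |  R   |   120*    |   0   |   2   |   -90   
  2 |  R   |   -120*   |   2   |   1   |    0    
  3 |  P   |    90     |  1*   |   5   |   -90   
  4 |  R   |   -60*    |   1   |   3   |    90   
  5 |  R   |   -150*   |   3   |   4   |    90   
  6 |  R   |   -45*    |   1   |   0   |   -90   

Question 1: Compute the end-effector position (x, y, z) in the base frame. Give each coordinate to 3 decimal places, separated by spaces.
-4.722 0.848 1.942

after link 1: o_1 = (-1.0000, 1.7321, 0.0000)
after link 2: o_2 = (-2.4821, 0.2990, 0.8660)
after link 3: o_3 = (-5.5131, 3.5490, 3.3660)
after link 4: o_4 = (-8.6627, 3.8080, 3.2500)
after link 5: o_5 = (-4.9886, 0.4444, 2.8170)
after link 6: o_6 = (-4.7219, 0.8484, 1.9420)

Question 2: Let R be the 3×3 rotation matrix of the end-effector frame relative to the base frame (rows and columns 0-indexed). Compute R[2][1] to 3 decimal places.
End-effector y-axis (col 1 of R) = (-0.2667,-0.4040,0.8750)
R[2][1] = 0.8750

0.875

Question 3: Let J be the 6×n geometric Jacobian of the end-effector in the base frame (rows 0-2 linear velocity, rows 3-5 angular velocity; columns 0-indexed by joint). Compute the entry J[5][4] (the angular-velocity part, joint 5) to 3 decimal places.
-0.433

axis z_4 = (-0.0580,-0.8995,-0.4330); lever o_n−o_4 = (3.9408,-2.9596,-1.3080)
cross product → J_v[:, 4] = (-0.1050,-1.7823,3.7165)
J_ω[:, 4] = z_4
entry J[5][4] = -0.4330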